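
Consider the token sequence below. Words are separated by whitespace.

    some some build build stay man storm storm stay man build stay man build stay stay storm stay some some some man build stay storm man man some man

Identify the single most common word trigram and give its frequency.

Trigram frequencies (highest first):
  man build stay: 3
  build stay man: 2
  stay man build: 2
  some some build: 1
  some build build: 1
  build build stay: 1
  … (17 more, each ≤ 1)

"man build stay", 3 times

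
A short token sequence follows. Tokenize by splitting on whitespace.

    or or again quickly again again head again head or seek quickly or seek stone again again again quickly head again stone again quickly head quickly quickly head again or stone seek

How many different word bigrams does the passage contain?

32 tokens → 31 bigram windows in total.
Repeated bigrams (each contributes count−1 duplicates):
  again again: 3
  again quickly: 3
  head again: 3
  quickly head: 3
  again head: 2
  or seek: 2
  stone again: 2
11 duplicate windows → 31 − 11 = 20 distinct.

20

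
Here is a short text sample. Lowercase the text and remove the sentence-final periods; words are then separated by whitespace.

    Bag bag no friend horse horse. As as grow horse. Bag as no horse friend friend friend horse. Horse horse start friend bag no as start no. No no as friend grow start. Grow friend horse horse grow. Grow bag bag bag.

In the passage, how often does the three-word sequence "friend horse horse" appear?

Scanning the 40 overlapping trigram windows for "friend horse horse":
  position 4–6: friend horse horse
  position 17–19: friend horse horse
  position 35–37: friend horse horse

3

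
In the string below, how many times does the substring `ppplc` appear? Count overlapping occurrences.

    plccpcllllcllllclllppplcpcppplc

2

Sliding a length-5 window over the 31 characters (27 positions):
  position 20–24: ppplc
  position 27–31: ppplc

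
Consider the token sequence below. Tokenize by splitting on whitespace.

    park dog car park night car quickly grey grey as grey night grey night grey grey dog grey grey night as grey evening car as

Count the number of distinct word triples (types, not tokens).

25 tokens → 23 trigram windows in total.
Repeated trigrams (each contributes count−1 duplicates):
  grey night grey: 2
1 duplicate windows → 23 − 1 = 22 distinct.

22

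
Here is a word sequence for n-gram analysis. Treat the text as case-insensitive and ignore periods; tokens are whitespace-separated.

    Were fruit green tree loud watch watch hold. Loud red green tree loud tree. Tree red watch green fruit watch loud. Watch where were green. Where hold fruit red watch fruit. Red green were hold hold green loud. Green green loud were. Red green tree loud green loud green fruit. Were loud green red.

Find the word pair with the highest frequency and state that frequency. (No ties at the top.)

"loud green", 4 times

Bigram frequencies (highest first):
  loud green: 4
  green tree: 3
  tree loud: 3
  red green: 3
  green loud: 3
  loud watch: 2
  … (32 more, each ≤ 2)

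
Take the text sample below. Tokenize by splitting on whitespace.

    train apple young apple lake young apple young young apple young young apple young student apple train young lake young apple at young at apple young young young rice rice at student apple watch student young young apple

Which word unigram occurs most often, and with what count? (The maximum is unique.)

Unigram frequencies (highest first):
  young: 15
  apple: 10
  student: 3
  at: 3
  train: 2
  lake: 2
  … (2 more, each ≤ 2)

"young", 15 times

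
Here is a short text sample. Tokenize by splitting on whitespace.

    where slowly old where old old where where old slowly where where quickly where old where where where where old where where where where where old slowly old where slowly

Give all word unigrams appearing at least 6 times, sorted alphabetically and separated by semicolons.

Unigram counts meeting the condition (at least 6 times):
  old: 8
  where: 17

old; where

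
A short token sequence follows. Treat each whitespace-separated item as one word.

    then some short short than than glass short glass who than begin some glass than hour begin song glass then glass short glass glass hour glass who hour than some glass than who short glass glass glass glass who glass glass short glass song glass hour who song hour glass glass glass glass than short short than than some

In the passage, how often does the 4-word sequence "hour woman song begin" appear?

Scanning the 56 overlapping 4-gram windows for "hour woman song begin":
  (none found)

0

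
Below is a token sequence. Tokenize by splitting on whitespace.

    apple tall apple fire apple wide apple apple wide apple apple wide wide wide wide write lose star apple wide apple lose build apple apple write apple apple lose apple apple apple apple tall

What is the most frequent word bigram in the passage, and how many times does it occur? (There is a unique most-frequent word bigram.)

"apple apple", 7 times

Bigram frequencies (highest first):
  apple apple: 7
  apple wide: 4
  wide apple: 3
  wide wide: 3
  apple tall: 2
  apple lose: 2
  … (12 more, each ≤ 1)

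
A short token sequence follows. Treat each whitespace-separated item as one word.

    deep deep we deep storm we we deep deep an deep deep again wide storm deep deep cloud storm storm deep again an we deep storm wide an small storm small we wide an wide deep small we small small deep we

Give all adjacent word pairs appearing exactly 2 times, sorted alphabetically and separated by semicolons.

deep again; deep storm; deep we; small we; storm deep; wide an

Bigram counts meeting the condition (exactly 2 times):
  deep again: 2
  deep storm: 2
  deep we: 2
  small we: 2
  storm deep: 2
  wide an: 2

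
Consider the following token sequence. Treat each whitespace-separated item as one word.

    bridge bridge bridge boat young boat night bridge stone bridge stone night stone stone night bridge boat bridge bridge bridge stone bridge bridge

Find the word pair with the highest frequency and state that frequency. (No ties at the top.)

Bigram frequencies (highest first):
  bridge bridge: 5
  bridge stone: 3
  bridge boat: 2
  night bridge: 2
  stone bridge: 2
  stone night: 2
  … (6 more, each ≤ 1)

"bridge bridge", 5 times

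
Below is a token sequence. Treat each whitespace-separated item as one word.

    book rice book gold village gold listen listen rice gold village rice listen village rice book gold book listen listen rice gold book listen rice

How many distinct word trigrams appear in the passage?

25 tokens → 23 trigram windows in total.
Repeated trigrams (each contributes count−1 duplicates):
  gold book listen: 2
  listen listen rice: 2
  listen rice gold: 2
  rice book gold: 2
4 duplicate windows → 23 − 4 = 19 distinct.

19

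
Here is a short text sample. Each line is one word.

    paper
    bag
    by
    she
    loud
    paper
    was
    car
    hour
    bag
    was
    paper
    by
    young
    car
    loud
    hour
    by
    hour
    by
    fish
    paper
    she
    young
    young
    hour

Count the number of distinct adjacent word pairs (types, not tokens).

24

26 tokens → 25 bigram windows in total.
Repeated bigrams (each contributes count−1 duplicates):
  hour by: 2
1 duplicate windows → 25 − 1 = 24 distinct.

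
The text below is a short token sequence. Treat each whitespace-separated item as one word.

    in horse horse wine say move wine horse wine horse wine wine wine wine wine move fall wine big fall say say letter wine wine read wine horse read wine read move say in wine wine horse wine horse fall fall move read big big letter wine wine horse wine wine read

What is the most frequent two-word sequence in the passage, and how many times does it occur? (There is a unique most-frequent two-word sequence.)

"wine wine", 8 times

Bigram frequencies (highest first):
  wine wine: 8
  wine horse: 6
  horse wine: 5
  wine read: 3
  letter wine: 2
  read wine: 2
  … (25 more, each ≤ 1)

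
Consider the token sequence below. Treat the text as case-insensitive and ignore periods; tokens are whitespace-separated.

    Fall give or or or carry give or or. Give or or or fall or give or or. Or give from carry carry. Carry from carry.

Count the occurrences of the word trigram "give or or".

Scanning the 24 overlapping trigram windows for "give or or":
  position 2–4: give or or
  position 7–9: give or or
  position 10–12: give or or
  position 16–18: give or or

4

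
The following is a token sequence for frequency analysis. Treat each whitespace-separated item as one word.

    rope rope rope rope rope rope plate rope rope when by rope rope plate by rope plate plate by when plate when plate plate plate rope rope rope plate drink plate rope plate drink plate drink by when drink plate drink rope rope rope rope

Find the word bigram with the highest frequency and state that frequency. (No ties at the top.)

Bigram frequencies (highest first):
  rope rope: 12
  rope plate: 5
  plate drink: 4
  plate rope: 3
  plate plate: 3
  drink plate: 3
  … (10 more, each ≤ 2)

"rope rope", 12 times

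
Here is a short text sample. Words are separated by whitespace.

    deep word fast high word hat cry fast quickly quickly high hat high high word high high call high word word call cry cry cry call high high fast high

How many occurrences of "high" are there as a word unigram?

10

Scanning the 30 tokens for "high":
  position 4: high
  position 11: high
  position 13: high
  position 14: high
  position 16: high
  position 17: high
  position 19: high
  position 27: high
  position 28: high
  position 30: high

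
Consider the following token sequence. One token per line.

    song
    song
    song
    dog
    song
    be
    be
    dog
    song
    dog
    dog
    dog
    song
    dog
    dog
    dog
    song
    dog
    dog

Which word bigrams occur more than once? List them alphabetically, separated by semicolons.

Bigram counts meeting the condition (more than once):
  dog dog: 5
  dog song: 4
  song dog: 4
  song song: 2

dog dog; dog song; song dog; song song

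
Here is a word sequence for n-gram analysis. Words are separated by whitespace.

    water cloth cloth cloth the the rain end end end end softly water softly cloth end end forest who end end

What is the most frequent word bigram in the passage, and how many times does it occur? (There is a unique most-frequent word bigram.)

"end end", 5 times

Bigram frequencies (highest first):
  end end: 5
  cloth cloth: 2
  water cloth: 1
  cloth the: 1
  the the: 1
  the rain: 1
  … (9 more, each ≤ 1)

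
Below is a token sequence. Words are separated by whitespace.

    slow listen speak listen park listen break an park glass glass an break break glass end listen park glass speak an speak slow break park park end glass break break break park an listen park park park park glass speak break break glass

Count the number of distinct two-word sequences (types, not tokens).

29

43 tokens → 42 bigram windows in total.
Repeated bigrams (each contributes count−1 duplicates):
  break break: 4
  park park: 4
  listen park: 3
  park glass: 3
  break glass: 2
  break park: 2
  glass speak: 2
13 duplicate windows → 42 − 13 = 29 distinct.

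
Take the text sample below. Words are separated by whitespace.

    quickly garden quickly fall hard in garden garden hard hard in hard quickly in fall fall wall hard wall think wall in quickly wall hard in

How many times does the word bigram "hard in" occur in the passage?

Scanning the 25 overlapping bigram windows for "hard in":
  position 5–6: hard in
  position 10–11: hard in
  position 25–26: hard in

3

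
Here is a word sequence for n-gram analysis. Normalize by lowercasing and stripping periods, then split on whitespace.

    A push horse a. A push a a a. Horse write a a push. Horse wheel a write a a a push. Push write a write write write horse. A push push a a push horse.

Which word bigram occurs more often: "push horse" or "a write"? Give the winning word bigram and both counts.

"push horse" (3 vs 2)

"push horse": 3 occurrences
"a write": 2 occurrences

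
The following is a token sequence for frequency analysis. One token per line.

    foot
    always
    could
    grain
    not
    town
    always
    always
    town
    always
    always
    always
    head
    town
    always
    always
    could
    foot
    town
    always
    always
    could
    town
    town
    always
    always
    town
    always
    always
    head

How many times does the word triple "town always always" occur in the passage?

Scanning the 28 overlapping trigram windows for "town always always":
  position 6–8: town always always
  position 9–11: town always always
  position 14–16: town always always
  position 19–21: town always always
  position 24–26: town always always
  position 27–29: town always always

6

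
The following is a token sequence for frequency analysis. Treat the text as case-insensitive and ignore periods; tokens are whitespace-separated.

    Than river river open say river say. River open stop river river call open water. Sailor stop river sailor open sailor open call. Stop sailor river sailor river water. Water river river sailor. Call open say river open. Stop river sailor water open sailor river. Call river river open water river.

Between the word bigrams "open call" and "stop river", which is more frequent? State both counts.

"open call": 1 occurrence
"stop river": 3 occurrences

"stop river" (3 vs 1)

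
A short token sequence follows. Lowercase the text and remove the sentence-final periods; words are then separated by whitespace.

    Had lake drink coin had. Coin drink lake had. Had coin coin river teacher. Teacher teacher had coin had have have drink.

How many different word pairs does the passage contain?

17

22 tokens → 21 bigram windows in total.
Repeated bigrams (each contributes count−1 duplicates):
  had coin: 3
  coin had: 2
  teacher teacher: 2
4 duplicate windows → 21 − 4 = 17 distinct.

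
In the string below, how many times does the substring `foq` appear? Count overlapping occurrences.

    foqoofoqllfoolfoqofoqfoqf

Sliding a length-3 window over the 25 characters (23 positions):
  position 1–3: foq
  position 6–8: foq
  position 15–17: foq
  position 19–21: foq
  position 22–24: foq

5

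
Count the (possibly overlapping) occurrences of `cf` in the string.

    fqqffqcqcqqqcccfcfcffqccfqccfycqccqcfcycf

Sliding a length-2 window over the 41 characters (40 positions):
  position 15–16: cf
  position 17–18: cf
  position 19–20: cf
  position 24–25: cf
  position 28–29: cf
  position 36–37: cf
  position 40–41: cf

7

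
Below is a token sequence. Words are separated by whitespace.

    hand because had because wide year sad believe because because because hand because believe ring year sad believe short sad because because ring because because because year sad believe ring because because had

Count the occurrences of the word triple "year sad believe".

Scanning the 31 overlapping trigram windows for "year sad believe":
  position 6–8: year sad believe
  position 16–18: year sad believe
  position 27–29: year sad believe

3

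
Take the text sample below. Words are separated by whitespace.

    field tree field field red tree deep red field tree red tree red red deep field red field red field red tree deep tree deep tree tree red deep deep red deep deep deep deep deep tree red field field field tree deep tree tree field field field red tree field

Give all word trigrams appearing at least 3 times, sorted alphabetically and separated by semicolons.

Trigram counts meeting the condition (at least 3 times):
  deep deep deep: 3
  field red tree: 3
  tree deep tree: 3

deep deep deep; field red tree; tree deep tree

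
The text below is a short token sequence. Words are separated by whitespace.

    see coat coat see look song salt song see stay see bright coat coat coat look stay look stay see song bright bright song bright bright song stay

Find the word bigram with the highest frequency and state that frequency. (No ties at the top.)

Bigram frequencies (highest first):
  coat coat: 3
  stay see: 2
  look stay: 2
  song bright: 2
  bright bright: 2
  bright song: 2
  … (14 more, each ≤ 1)

"coat coat", 3 times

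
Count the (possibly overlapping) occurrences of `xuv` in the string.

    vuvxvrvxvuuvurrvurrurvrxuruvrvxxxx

Sliding a length-3 window over the 34 characters (32 positions):
  (no match at any position)

0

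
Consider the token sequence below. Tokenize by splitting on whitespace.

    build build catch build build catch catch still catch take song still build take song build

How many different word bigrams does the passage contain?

16 tokens → 15 bigram windows in total.
Repeated bigrams (each contributes count−1 duplicates):
  build build: 2
  build catch: 2
  take song: 2
3 duplicate windows → 15 − 3 = 12 distinct.

12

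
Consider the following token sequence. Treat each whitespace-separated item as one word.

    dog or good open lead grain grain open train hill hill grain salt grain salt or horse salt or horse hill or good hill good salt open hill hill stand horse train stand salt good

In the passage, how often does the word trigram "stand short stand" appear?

Scanning the 33 overlapping trigram windows for "stand short stand":
  (none found)

0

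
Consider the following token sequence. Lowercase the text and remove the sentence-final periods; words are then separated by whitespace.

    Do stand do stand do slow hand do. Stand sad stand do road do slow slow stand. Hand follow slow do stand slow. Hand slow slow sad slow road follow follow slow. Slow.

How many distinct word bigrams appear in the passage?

22

33 tokens → 32 bigram windows in total.
Repeated bigrams (each contributes count−1 duplicates):
  do stand: 4
  slow slow: 3
  stand do: 3
  do slow: 2
  follow slow: 2
  slow hand: 2
10 duplicate windows → 32 − 10 = 22 distinct.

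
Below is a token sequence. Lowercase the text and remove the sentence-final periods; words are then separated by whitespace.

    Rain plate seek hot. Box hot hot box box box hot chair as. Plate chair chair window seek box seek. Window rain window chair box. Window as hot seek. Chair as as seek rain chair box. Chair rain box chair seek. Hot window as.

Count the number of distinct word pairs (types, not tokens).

44 tokens → 43 bigram windows in total.
Repeated bigrams (each contributes count−1 duplicates):
  box box: 2
  box chair: 2
  box hot: 2
  chair as: 2
  chair box: 2
  hot box: 2
  seek hot: 2
  window as: 2
8 duplicate windows → 43 − 8 = 35 distinct.

35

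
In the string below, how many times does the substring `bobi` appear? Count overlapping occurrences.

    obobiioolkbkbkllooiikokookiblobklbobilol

2

Sliding a length-4 window over the 40 characters (37 positions):
  position 2–5: bobi
  position 34–37: bobi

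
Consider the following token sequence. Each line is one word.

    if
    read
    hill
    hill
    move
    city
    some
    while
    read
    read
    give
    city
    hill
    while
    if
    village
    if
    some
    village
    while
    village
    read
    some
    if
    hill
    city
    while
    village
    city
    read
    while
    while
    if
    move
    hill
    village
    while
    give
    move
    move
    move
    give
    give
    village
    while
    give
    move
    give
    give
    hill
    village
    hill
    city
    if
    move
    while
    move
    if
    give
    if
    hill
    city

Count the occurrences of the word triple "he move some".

0

Scanning the 60 overlapping trigram windows for "he move some":
  (none found)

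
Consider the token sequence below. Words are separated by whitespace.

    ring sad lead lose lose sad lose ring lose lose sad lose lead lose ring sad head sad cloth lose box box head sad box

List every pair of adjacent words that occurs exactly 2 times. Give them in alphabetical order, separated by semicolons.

head sad; lead lose; lose lose; lose ring; lose sad; ring sad; sad lose

Bigram counts meeting the condition (exactly 2 times):
  head sad: 2
  lead lose: 2
  lose lose: 2
  lose ring: 2
  lose sad: 2
  ring sad: 2
  sad lose: 2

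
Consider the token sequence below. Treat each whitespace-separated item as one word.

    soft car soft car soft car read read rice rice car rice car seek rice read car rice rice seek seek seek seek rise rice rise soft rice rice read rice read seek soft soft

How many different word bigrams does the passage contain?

22

35 tokens → 34 bigram windows in total.
Repeated bigrams (each contributes count−1 duplicates):
  rice read: 3
  rice rice: 3
  seek seek: 3
  soft car: 3
  car rice: 2
  car soft: 2
  read rice: 2
  rice car: 2
12 duplicate windows → 34 − 12 = 22 distinct.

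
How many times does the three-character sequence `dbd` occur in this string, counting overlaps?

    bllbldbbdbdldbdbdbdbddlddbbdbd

Sliding a length-3 window over the 30 characters (28 positions):
  position 9–11: dbd
  position 13–15: dbd
  position 15–17: dbd
  position 17–19: dbd
  position 19–21: dbd
  position 28–30: dbd

6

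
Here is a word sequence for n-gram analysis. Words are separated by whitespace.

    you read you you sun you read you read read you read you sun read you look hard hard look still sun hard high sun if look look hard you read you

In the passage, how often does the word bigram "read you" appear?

6

Scanning the 31 overlapping bigram windows for "read you":
  position 2–3: read you
  position 7–8: read you
  position 10–11: read you
  position 12–13: read you
  position 15–16: read you
  position 31–32: read you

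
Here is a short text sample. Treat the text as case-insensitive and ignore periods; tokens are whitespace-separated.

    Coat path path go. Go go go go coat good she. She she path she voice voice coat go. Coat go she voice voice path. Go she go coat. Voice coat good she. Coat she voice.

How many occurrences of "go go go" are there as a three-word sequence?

3

Scanning the 34 overlapping trigram windows for "go go go":
  position 4–6: go go go
  position 5–7: go go go
  position 6–8: go go go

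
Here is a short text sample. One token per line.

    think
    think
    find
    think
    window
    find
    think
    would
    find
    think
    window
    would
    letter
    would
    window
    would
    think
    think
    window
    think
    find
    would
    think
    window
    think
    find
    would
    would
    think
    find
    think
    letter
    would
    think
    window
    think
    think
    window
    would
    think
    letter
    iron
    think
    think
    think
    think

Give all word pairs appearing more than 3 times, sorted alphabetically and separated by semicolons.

find think; think find; think think; think window; would think

Bigram counts meeting the condition (more than 3 times):
  find think: 4
  think find: 4
  think think: 6
  think window: 6
  would think: 5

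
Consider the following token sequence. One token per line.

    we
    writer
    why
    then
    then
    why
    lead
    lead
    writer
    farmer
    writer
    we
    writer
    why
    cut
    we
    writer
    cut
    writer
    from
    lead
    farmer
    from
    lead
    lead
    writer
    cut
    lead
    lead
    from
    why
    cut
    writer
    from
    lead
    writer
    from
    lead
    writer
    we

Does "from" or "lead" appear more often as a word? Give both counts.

"lead" (9 vs 5)

"from": 5 occurrences
"lead": 9 occurrences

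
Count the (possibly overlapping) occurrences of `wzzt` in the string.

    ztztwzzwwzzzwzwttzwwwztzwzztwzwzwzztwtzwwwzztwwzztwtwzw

Sliding a length-4 window over the 55 characters (52 positions):
  position 25–28: wzzt
  position 33–36: wzzt
  position 42–45: wzzt
  position 47–50: wzzt

4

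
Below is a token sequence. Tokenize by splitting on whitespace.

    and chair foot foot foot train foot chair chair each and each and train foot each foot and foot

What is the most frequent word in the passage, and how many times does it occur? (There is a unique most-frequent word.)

"foot", 7 times

Unigram frequencies (highest first):
  foot: 7
  and: 4
  chair: 3
  each: 3
  train: 2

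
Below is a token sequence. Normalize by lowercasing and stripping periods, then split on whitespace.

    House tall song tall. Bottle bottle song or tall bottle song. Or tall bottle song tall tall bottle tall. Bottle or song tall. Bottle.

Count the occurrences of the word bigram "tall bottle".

Scanning the 23 overlapping bigram windows for "tall bottle":
  position 4–5: tall bottle
  position 9–10: tall bottle
  position 13–14: tall bottle
  position 17–18: tall bottle
  position 19–20: tall bottle
  position 23–24: tall bottle

6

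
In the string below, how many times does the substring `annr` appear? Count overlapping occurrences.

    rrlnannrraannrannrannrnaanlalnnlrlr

Sliding a length-4 window over the 35 characters (32 positions):
  position 5–8: annr
  position 11–14: annr
  position 15–18: annr
  position 19–22: annr

4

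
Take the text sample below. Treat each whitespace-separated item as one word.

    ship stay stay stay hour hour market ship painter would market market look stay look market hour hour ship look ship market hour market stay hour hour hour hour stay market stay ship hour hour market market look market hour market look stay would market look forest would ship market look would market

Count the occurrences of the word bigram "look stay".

Scanning the 52 overlapping bigram windows for "look stay":
  position 13–14: look stay
  position 42–43: look stay

2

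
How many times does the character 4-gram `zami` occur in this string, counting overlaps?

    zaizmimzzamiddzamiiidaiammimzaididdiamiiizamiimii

3

Sliding a length-4 window over the 49 characters (46 positions):
  position 9–12: zami
  position 15–18: zami
  position 42–45: zami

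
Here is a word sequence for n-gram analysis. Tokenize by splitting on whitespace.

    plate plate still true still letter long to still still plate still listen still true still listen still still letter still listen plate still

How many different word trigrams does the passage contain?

20

24 tokens → 22 trigram windows in total.
Repeated trigrams (each contributes count−1 duplicates):
  still listen still: 2
  still true still: 2
2 duplicate windows → 22 − 2 = 20 distinct.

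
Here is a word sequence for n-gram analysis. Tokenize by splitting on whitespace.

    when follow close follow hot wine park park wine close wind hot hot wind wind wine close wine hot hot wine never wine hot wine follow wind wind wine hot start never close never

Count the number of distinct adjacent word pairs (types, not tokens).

25

34 tokens → 33 bigram windows in total.
Repeated bigrams (each contributes count−1 duplicates):
  hot wine: 3
  wine hot: 3
  hot hot: 2
  wind wind: 2
  wind wine: 2
  wine close: 2
8 duplicate windows → 33 − 8 = 25 distinct.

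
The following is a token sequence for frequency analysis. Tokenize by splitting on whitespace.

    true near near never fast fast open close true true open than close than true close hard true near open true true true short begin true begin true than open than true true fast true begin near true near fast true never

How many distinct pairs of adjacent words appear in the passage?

42 tokens → 41 bigram windows in total.
Repeated bigrams (each contributes count−1 duplicates):
  true true: 4
  true near: 3
  begin true: 2
  fast true: 2
  open than: 2
  than true: 2
  true begin: 2
10 duplicate windows → 41 − 10 = 31 distinct.

31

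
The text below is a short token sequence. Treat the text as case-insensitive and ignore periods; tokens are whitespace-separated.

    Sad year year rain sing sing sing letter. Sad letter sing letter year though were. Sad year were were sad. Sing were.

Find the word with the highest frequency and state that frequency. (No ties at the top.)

"sing", 5 times

Unigram frequencies (highest first):
  sing: 5
  sad: 4
  year: 4
  were: 4
  letter: 3
  rain: 1
  … (1 more, each ≤ 1)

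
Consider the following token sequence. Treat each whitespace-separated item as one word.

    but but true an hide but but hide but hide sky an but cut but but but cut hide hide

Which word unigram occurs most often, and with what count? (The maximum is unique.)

"but", 9 times

Unigram frequencies (highest first):
  but: 9
  hide: 5
  an: 2
  cut: 2
  true: 1
  sky: 1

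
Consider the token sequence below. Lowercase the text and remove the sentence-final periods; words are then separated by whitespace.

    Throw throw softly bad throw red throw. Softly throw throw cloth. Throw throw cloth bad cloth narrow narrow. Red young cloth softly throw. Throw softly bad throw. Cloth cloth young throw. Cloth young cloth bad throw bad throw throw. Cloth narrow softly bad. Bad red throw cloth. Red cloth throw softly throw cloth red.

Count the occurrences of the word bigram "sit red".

Scanning the 53 overlapping bigram windows for "sit red":
  (none found)

0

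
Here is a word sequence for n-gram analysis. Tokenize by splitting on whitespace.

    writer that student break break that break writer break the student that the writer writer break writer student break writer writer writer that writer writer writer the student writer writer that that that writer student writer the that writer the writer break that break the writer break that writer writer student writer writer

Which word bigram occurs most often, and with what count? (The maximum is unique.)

"writer writer", 8 times

Bigram frequencies (highest first):
  writer writer: 8
  writer break: 4
  that writer: 4
  writer that: 3
  break that: 3
  break writer: 3
  … (14 more, each ≤ 3)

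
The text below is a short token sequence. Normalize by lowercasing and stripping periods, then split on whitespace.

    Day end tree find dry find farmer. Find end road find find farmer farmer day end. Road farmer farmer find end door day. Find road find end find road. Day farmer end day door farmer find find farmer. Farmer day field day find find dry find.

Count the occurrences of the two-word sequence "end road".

2

Scanning the 45 overlapping bigram windows for "end road":
  position 9–10: end road
  position 16–17: end road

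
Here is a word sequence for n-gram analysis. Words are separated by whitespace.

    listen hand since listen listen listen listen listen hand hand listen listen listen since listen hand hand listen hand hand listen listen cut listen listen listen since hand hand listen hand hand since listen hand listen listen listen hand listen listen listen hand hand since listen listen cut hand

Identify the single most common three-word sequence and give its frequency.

Trigram frequencies (highest first):
  listen listen listen: 7
  listen hand hand: 5
  hand hand listen: 4
  hand listen listen: 4
  hand since listen: 3
  listen listen hand: 3
  … (14 more, each ≤ 2)

"listen listen listen", 7 times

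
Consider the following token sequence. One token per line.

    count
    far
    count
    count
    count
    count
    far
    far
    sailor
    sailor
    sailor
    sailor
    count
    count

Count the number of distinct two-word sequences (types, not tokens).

14 tokens → 13 bigram windows in total.
Repeated bigrams (each contributes count−1 duplicates):
  count count: 4
  sailor sailor: 3
  count far: 2
6 duplicate windows → 13 − 6 = 7 distinct.

7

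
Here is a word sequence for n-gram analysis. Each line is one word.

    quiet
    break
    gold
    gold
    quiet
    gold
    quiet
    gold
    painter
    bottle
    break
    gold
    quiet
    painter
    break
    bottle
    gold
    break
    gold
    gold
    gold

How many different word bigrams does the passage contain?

21 tokens → 20 bigram windows in total.
Repeated bigrams (each contributes count−1 duplicates):
  break gold: 3
  gold gold: 3
  gold quiet: 3
  quiet gold: 2
7 duplicate windows → 20 − 7 = 13 distinct.

13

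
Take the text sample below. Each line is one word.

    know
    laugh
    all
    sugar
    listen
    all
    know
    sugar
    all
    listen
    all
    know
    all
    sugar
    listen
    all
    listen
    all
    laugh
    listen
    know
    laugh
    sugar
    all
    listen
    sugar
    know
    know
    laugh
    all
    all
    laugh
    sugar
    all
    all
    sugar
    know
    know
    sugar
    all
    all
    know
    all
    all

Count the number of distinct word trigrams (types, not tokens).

44 tokens → 42 trigram windows in total.
Repeated trigrams (each contributes count−1 duplicates):
  all know all: 2
  all listen all: 2
  all sugar listen: 2
  know laugh all: 2
  know sugar all: 2
  laugh sugar all: 2
  listen all know: 2
  sugar all all: 2
  … (3 more repeated)
11 duplicate windows → 42 − 11 = 31 distinct.

31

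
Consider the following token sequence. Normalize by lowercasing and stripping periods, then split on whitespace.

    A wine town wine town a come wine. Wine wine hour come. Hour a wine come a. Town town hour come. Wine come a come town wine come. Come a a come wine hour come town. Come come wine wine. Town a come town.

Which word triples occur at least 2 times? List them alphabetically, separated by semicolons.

a come town; a come wine; come wine wine; town a come; wine come a; wine hour come; wine town a

Trigram counts meeting the condition (at least 2 times):
  a come town: 2
  a come wine: 2
  come wine wine: 2
  town a come: 2
  wine come a: 2
  wine hour come: 2
  wine town a: 2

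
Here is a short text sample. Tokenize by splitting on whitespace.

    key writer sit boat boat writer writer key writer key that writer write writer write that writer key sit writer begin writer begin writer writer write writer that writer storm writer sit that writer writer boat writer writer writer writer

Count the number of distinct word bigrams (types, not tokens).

40 tokens → 39 bigram windows in total.
Repeated bigrams (each contributes count−1 duplicates):
  writer writer: 6
  that writer: 4
  writer key: 3
  writer write: 3
  begin writer: 2
  boat writer: 2
  key writer: 2
  write writer: 2
  … (2 more repeated)
18 duplicate windows → 39 − 18 = 21 distinct.

21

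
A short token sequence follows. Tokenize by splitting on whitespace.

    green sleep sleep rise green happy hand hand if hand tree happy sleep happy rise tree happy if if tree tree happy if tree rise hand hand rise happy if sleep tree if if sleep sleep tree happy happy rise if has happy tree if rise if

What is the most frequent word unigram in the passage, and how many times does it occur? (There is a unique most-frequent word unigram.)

"if", 10 times

Unigram frequencies (highest first):
  if: 10
  happy: 9
  tree: 8
  sleep: 6
  rise: 6
  hand: 5
  … (2 more, each ≤ 2)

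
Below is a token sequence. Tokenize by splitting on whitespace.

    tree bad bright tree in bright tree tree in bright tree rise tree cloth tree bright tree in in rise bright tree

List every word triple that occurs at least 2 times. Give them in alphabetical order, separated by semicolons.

Trigram counts meeting the condition (at least 2 times):
  bright tree in: 2
  in bright tree: 2
  tree in bright: 2

bright tree in; in bright tree; tree in bright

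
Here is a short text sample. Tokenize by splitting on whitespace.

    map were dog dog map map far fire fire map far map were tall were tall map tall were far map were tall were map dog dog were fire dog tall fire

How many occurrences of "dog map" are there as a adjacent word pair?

Scanning the 31 overlapping bigram windows for "dog map":
  position 4–5: dog map

1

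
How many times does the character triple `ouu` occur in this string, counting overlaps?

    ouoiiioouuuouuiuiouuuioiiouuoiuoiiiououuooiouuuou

6

Sliding a length-3 window over the 49 characters (47 positions):
  position 8–10: ouu
  position 12–14: ouu
  position 18–20: ouu
  position 26–28: ouu
  position 38–40: ouu
  position 44–46: ouu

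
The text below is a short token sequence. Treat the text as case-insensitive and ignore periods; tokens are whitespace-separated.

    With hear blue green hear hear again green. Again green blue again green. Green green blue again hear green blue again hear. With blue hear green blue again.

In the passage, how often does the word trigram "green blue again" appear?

4

Scanning the 26 overlapping trigram windows for "green blue again":
  position 10–12: green blue again
  position 15–17: green blue again
  position 19–21: green blue again
  position 26–28: green blue again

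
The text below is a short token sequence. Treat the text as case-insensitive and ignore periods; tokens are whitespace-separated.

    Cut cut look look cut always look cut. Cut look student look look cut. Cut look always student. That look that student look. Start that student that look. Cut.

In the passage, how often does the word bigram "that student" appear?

2

Scanning the 28 overlapping bigram windows for "that student":
  position 21–22: that student
  position 25–26: that student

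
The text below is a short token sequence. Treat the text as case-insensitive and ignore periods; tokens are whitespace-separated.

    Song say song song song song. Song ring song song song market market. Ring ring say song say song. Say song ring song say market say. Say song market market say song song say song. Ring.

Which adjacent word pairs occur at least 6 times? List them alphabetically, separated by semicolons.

Bigram counts meeting the condition (at least 6 times):
  say song: 7
  song song: 7

say song; song song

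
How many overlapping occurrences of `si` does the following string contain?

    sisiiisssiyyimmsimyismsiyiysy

Sliding a length-2 window over the 29 characters (28 positions):
  position 1–2: si
  position 3–4: si
  position 9–10: si
  position 16–17: si
  position 23–24: si

5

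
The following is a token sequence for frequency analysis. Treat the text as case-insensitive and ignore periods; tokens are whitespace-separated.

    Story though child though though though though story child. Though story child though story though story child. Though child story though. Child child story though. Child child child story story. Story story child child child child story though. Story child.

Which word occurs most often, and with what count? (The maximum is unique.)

Unigram frequencies (highest first):
  child: 15
  story: 13
  though: 12

"child", 15 times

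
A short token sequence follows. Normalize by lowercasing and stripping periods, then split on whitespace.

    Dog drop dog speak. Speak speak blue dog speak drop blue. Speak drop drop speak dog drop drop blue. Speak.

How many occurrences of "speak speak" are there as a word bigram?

2

Scanning the 19 overlapping bigram windows for "speak speak":
  position 4–5: speak speak
  position 5–6: speak speak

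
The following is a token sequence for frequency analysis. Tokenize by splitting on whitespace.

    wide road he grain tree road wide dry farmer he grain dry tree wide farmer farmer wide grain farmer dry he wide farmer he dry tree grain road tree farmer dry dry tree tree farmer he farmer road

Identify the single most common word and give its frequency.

"farmer", 8 times

Unigram frequencies (highest first):
  farmer: 8
  tree: 6
  dry: 6
  wide: 5
  he: 5
  road: 4
  … (1 more, each ≤ 4)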